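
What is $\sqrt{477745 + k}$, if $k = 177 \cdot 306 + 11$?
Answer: $3 \sqrt{59102} \approx 729.33$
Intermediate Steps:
$k = 54173$ ($k = 54162 + 11 = 54173$)
$\sqrt{477745 + k} = \sqrt{477745 + 54173} = \sqrt{531918} = 3 \sqrt{59102}$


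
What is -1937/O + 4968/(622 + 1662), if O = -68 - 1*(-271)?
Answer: -853901/115913 ≈ -7.3667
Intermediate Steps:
O = 203 (O = -68 + 271 = 203)
-1937/O + 4968/(622 + 1662) = -1937/203 + 4968/(622 + 1662) = -1937*1/203 + 4968/2284 = -1937/203 + 4968*(1/2284) = -1937/203 + 1242/571 = -853901/115913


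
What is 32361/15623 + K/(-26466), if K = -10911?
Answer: 342309593/137826106 ≈ 2.4836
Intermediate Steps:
32361/15623 + K/(-26466) = 32361/15623 - 10911/(-26466) = 32361*(1/15623) - 10911*(-1/26466) = 32361/15623 + 3637/8822 = 342309593/137826106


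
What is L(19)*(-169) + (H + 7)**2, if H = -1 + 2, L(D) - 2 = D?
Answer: -3485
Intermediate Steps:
L(D) = 2 + D
H = 1
L(19)*(-169) + (H + 7)**2 = (2 + 19)*(-169) + (1 + 7)**2 = 21*(-169) + 8**2 = -3549 + 64 = -3485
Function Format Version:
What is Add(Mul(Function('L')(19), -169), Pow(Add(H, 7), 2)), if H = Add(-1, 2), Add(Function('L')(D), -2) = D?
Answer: -3485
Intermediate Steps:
Function('L')(D) = Add(2, D)
H = 1
Add(Mul(Function('L')(19), -169), Pow(Add(H, 7), 2)) = Add(Mul(Add(2, 19), -169), Pow(Add(1, 7), 2)) = Add(Mul(21, -169), Pow(8, 2)) = Add(-3549, 64) = -3485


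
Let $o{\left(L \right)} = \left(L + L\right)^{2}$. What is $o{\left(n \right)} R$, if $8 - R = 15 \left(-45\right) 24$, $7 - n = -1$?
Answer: $4149248$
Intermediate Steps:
$n = 8$ ($n = 7 - -1 = 7 + 1 = 8$)
$R = 16208$ ($R = 8 - 15 \left(-45\right) 24 = 8 - \left(-675\right) 24 = 8 - -16200 = 8 + 16200 = 16208$)
$o{\left(L \right)} = 4 L^{2}$ ($o{\left(L \right)} = \left(2 L\right)^{2} = 4 L^{2}$)
$o{\left(n \right)} R = 4 \cdot 8^{2} \cdot 16208 = 4 \cdot 64 \cdot 16208 = 256 \cdot 16208 = 4149248$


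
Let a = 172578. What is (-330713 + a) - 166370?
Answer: -324505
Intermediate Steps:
(-330713 + a) - 166370 = (-330713 + 172578) - 166370 = -158135 - 166370 = -324505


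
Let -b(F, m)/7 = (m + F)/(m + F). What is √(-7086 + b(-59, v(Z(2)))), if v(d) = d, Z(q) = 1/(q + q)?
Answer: I*√7093 ≈ 84.22*I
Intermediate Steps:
Z(q) = 1/(2*q)
b(F, m) = -7 (b(F, m) = -7*(m + F)/(m + F) = -7*(F + m)/(F + m) = -7*1 = -7)
√(-7086 + b(-59, v(Z(2)))) = √(-7086 - 7) = √(-7093) = I*√7093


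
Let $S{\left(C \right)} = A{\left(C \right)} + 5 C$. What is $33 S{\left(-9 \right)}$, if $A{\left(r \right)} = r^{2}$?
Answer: $1188$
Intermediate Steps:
$S{\left(C \right)} = C^{2} + 5 C$
$33 S{\left(-9 \right)} = 33 \left(- 9 \left(5 - 9\right)\right) = 33 \left(\left(-9\right) \left(-4\right)\right) = 33 \cdot 36 = 1188$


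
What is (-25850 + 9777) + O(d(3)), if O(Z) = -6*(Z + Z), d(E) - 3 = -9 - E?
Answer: -15965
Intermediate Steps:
d(E) = -6 - E (d(E) = 3 + (-9 - E) = -6 - E)
O(Z) = -12*Z
(-25850 + 9777) + O(d(3)) = (-25850 + 9777) - 12*(-6 - 1*3) = -16073 - 12*(-6 - 3) = -16073 - 12*(-9) = -16073 + 108 = -15965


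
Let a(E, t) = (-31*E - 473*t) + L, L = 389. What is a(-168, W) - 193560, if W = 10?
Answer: -192693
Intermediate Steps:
a(E, t) = 389 - 473*t - 31*E (a(E, t) = (-31*E - 473*t) + 389 = (-473*t - 31*E) + 389 = 389 - 473*t - 31*E)
a(-168, W) - 193560 = (389 - 473*10 - 31*(-168)) - 193560 = (389 - 4730 + 5208) - 193560 = 867 - 193560 = -192693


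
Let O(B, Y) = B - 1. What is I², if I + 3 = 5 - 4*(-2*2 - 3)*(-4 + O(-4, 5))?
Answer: 62500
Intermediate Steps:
O(B, Y) = -1 + B
I = -250 (I = -3 + (5 - 4*(-2*2 - 3)*(-4 + (-1 - 4))) = -3 + (5 - 4*(-4 - 3)*(-4 - 5)) = -3 + (5 - (-28)*(-9)) = -3 + (5 - 4*63) = -3 + (5 - 252) = -3 - 247 = -250)
I² = (-250)² = 62500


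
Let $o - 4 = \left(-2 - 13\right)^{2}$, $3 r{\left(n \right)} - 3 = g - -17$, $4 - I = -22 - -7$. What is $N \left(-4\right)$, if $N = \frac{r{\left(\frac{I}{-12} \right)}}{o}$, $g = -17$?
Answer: $- \frac{4}{229} \approx -0.017467$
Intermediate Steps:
$I = 19$ ($I = 4 - \left(-22 - -7\right) = 4 - \left(-22 + 7\right) = 4 - -15 = 4 + 15 = 19$)
$r{\left(n \right)} = 1$ ($r{\left(n \right)} = 1 + \frac{-17 - -17}{3} = 1 + \frac{-17 + 17}{3} = 1 + \frac{1}{3} \cdot 0 = 1 + 0 = 1$)
$o = 229$ ($o = 4 + \left(-2 - 13\right)^{2} = 4 + \left(-15\right)^{2} = 4 + 225 = 229$)
$N = \frac{1}{229}$ ($N = 1 \cdot \frac{1}{229} = \frac{1}{229} \approx 0.0043668$)
$N \left(-4\right) = \frac{1}{229} \left(-4\right) = - \frac{4}{229}$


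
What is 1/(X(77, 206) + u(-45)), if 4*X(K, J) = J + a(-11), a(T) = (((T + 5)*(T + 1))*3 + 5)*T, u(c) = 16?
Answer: -4/1765 ≈ -0.0022663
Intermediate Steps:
a(T) = T*(5 + 3*(1 + T)*(5 + T)) (a(T) = (((5 + T)*(1 + T))*3 + 5)*T = (((1 + T)*(5 + T))*3 + 5)*T = (3*(1 + T)*(5 + T) + 5)*T = (5 + 3*(1 + T)*(5 + T))*T = T*(5 + 3*(1 + T)*(5 + T)))
X(K, J) = -2035/4 + J/4 (X(K, J) = (J - 11*(20 + 3*(-11)**2 + 18*(-11)))/4 = (J - 11*(20 + 3*121 - 198))/4 = (J - 11*(20 + 363 - 198))/4 = (J - 11*185)/4 = (J - 2035)/4 = (-2035 + J)/4 = -2035/4 + J/4)
1/(X(77, 206) + u(-45)) = 1/((-2035/4 + (1/4)*206) + 16) = 1/((-2035/4 + 103/2) + 16) = 1/(-1829/4 + 16) = 1/(-1765/4) = -4/1765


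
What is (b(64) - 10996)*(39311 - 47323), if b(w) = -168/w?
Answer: 176241967/2 ≈ 8.8121e+7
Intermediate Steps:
(b(64) - 10996)*(39311 - 47323) = (-168/64 - 10996)*(39311 - 47323) = (-168*1/64 - 10996)*(-8012) = (-21/8 - 10996)*(-8012) = -87989/8*(-8012) = 176241967/2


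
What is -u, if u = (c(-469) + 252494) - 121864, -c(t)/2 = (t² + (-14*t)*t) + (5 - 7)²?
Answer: -5849608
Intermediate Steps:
c(t) = -8 + 26*t² (c(t) = -2*((t² + (-14*t)*t) + (5 - 7)²) = -2*((t² - 14*t²) + (-2)²) = -2*(-13*t² + 4) = -2*(4 - 13*t²) = -8 + 26*t²)
u = 5849608 (u = ((-8 + 26*(-469)²) + 252494) - 121864 = ((-8 + 26*219961) + 252494) - 121864 = ((-8 + 5718986) + 252494) - 121864 = (5718978 + 252494) - 121864 = 5971472 - 121864 = 5849608)
-u = -1*5849608 = -5849608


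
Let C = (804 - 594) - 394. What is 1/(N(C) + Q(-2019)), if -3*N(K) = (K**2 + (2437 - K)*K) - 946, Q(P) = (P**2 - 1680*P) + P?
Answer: 3/22848140 ≈ 1.3130e-7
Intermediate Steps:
Q(P) = P**2 - 1679*P
C = -184 (C = 210 - 394 = -184)
N(K) = 946/3 - K**2/3 - K*(2437 - K)/3 (N(K) = -((K**2 + (2437 - K)*K) - 946)/3 = -((K**2 + K*(2437 - K)) - 946)/3 = -(-946 + K**2 + K*(2437 - K))/3 = 946/3 - K**2/3 - K*(2437 - K)/3)
1/(N(C) + Q(-2019)) = 1/((946/3 - 2437/3*(-184)) - 2019*(-1679 - 2019)) = 1/((946/3 + 448408/3) - 2019*(-3698)) = 1/(449354/3 + 7466262) = 1/(22848140/3) = 3/22848140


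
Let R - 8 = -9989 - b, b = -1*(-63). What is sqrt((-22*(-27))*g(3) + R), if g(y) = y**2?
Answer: 9*I*sqrt(58) ≈ 68.542*I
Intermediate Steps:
b = 63
R = -10044 (R = 8 + (-9989 - 1*63) = 8 + (-9989 - 63) = 8 - 10052 = -10044)
sqrt((-22*(-27))*g(3) + R) = sqrt(-22*(-27)*3**2 - 10044) = sqrt(594*9 - 10044) = sqrt(5346 - 10044) = sqrt(-4698) = 9*I*sqrt(58)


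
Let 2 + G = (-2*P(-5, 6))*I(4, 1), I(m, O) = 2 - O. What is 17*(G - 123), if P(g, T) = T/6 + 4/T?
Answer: -6545/3 ≈ -2181.7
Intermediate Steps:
P(g, T) = 4/T + T/6 (P(g, T) = T*(1/6) + 4/T = T/6 + 4/T = 4/T + T/6)
G = -16/3 (G = -2 + (-2*(4/6 + (1/6)*6))*(2 - 1*1) = -2 + (-2*(4*(1/6) + 1))*(2 - 1) = -2 - 2*(2/3 + 1)*1 = -2 - 2*5/3*1 = -2 - 10/3*1 = -2 - 10/3 = -16/3 ≈ -5.3333)
17*(G - 123) = 17*(-16/3 - 123) = 17*(-385/3) = -6545/3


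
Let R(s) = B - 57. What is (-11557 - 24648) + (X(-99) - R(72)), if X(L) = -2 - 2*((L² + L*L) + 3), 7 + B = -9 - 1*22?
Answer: -75322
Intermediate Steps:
B = -38 (B = -7 + (-9 - 1*22) = -7 + (-9 - 22) = -7 - 31 = -38)
X(L) = -8 - 4*L² (X(L) = -2 - 2*((L² + L²) + 3) = -2 - 2*(2*L² + 3) = -2 - 2*(3 + 2*L²) = -2 + (-6 - 4*L²) = -8 - 4*L²)
R(s) = -95 (R(s) = -38 - 57 = -95)
(-11557 - 24648) + (X(-99) - R(72)) = (-11557 - 24648) + ((-8 - 4*(-99)²) - 1*(-95)) = -36205 + ((-8 - 4*9801) + 95) = -36205 + ((-8 - 39204) + 95) = -36205 + (-39212 + 95) = -36205 - 39117 = -75322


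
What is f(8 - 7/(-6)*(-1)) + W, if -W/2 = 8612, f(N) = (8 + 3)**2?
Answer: -17103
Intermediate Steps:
f(N) = 121 (f(N) = 11**2 = 121)
W = -17224 (W = -2*8612 = -17224)
f(8 - 7/(-6)*(-1)) + W = 121 - 17224 = -17103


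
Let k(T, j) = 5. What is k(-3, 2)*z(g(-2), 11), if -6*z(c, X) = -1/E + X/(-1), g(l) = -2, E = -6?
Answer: 325/36 ≈ 9.0278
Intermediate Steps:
z(c, X) = -1/36 + X/6 (z(c, X) = -(-1/(-6) + X/(-1))/6 = -(-1*(-⅙) + X*(-1))/6 = -(⅙ - X)/6 = -1/36 + X/6)
k(-3, 2)*z(g(-2), 11) = 5*(-1/36 + (⅙)*11) = 5*(-1/36 + 11/6) = 5*(65/36) = 325/36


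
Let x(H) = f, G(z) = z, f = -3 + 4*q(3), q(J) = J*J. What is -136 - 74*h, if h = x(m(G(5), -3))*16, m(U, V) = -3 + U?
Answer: -39208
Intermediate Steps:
q(J) = J**2
f = 33 (f = -3 + 4*3**2 = -3 + 4*9 = -3 + 36 = 33)
x(H) = 33
h = 528 (h = 33*16 = 528)
-136 - 74*h = -136 - 74*528 = -136 - 39072 = -39208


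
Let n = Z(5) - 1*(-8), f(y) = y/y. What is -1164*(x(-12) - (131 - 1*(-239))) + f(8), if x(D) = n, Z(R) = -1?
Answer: 422533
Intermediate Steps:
f(y) = 1
n = 7 (n = -1 - 1*(-8) = -1 + 8 = 7)
x(D) = 7
-1164*(x(-12) - (131 - 1*(-239))) + f(8) = -1164*(7 - (131 - 1*(-239))) + 1 = -1164*(7 - (131 + 239)) + 1 = -1164*(7 - 1*370) + 1 = -1164*(7 - 370) + 1 = -1164*(-363) + 1 = 422532 + 1 = 422533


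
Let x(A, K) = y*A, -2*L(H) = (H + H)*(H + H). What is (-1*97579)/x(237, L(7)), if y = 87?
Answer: -97579/20619 ≈ -4.7325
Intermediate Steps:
L(H) = -2*H² (L(H) = -(H + H)*(H + H)/2 = -2*H*2*H/2 = -2*H²)
x(A, K) = 87*A
(-1*97579)/x(237, L(7)) = (-1*97579)/((87*237)) = -97579/20619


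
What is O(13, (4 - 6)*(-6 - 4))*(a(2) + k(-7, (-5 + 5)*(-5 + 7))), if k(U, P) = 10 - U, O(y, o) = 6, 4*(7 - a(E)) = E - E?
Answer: 144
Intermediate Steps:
a(E) = 7 (a(E) = 7 - (E - E)/4 = 7 - ¼*0 = 7 + 0 = 7)
O(13, (4 - 6)*(-6 - 4))*(a(2) + k(-7, (-5 + 5)*(-5 + 7))) = 6*(7 + (10 - 1*(-7))) = 6*(7 + (10 + 7)) = 6*(7 + 17) = 6*24 = 144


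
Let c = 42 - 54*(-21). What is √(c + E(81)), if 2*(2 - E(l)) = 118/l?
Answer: √95359/9 ≈ 34.311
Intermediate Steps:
c = 1176 (c = 42 + 1134 = 1176)
E(l) = 2 - 59/l
√(c + E(81)) = √(1176 + (2 - 59/81)) = √(1176 + 103/81) = √(95359/81) = √95359/9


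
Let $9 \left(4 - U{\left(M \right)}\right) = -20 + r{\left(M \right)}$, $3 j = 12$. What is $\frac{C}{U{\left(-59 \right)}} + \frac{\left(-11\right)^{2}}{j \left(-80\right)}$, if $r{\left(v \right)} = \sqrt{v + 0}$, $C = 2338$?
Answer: $\frac{8370801}{22720} + \frac{2338 i \sqrt{59}}{355} \approx 368.43 + 50.587 i$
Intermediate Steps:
$j = 4$ ($j = \frac{1}{3} \cdot 12 = 4$)
$r{\left(v \right)} = \sqrt{v}$
$U{\left(M \right)} = \frac{56}{9} - \frac{\sqrt{M}}{9}$ ($U{\left(M \right)} = 4 - \frac{-20 + \sqrt{M}}{9} = 4 - \left(- \frac{20}{9} + \frac{\sqrt{M}}{9}\right) = \frac{56}{9} - \frac{\sqrt{M}}{9}$)
$\frac{C}{U{\left(-59 \right)}} + \frac{\left(-11\right)^{2}}{j \left(-80\right)} = \frac{2338}{\frac{56}{9} - \frac{\sqrt{-59}}{9}} + \frac{\left(-11\right)^{2}}{4 \left(-80\right)} = \frac{2338}{\frac{56}{9} - \frac{i \sqrt{59}}{9}} + \frac{121}{-320} = \frac{2338}{\frac{56}{9} - \frac{i \sqrt{59}}{9}} + 121 \left(- \frac{1}{320}\right) = \frac{2338}{\frac{56}{9} - \frac{i \sqrt{59}}{9}} - \frac{121}{320} = - \frac{121}{320} + \frac{2338}{\frac{56}{9} - \frac{i \sqrt{59}}{9}}$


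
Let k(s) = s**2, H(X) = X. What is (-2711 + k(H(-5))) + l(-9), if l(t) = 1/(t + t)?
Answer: -48349/18 ≈ -2686.1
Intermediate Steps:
l(t) = 1/(2*t)
(-2711 + k(H(-5))) + l(-9) = (-2711 + (-5)**2) + (1/2)/(-9) = (-2711 + 25) + (1/2)*(-1/9) = -2686 - 1/18 = -48349/18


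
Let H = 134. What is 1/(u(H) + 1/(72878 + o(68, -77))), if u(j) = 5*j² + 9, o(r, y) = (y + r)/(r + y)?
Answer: 72879/6543732532 ≈ 1.1137e-5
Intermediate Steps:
o(r, y) = 1 (o(r, y) = (r + y)/(r + y) = 1)
u(j) = 9 + 5*j²
1/(u(H) + 1/(72878 + o(68, -77))) = 1/((9 + 5*134²) + 1/(72878 + 1)) = 1/((9 + 5*17956) + 1/72879) = 1/((9 + 89780) + 1/72879) = 1/(89789 + 1/72879) = 1/(6543732532/72879) = 72879/6543732532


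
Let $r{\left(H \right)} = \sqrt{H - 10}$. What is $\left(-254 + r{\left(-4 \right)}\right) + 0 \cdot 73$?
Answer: $-254 + i \sqrt{14} \approx -254.0 + 3.7417 i$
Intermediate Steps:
$r{\left(H \right)} = \sqrt{-10 + H}$
$\left(-254 + r{\left(-4 \right)}\right) + 0 \cdot 73 = \left(-254 + \sqrt{-10 - 4}\right) + 0 \cdot 73 = \left(-254 + \sqrt{-14}\right) + 0 = \left(-254 + i \sqrt{14}\right) + 0 = -254 + i \sqrt{14}$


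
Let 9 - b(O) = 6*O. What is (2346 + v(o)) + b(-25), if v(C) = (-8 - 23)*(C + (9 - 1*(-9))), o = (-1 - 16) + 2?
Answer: 2412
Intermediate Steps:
o = -15 (o = -17 + 2 = -15)
v(C) = -558 - 31*C (v(C) = -31*(C + (9 + 9)) = -31*(C + 18) = -31*(18 + C) = -558 - 31*C)
b(O) = 9 - 6*O
(2346 + v(o)) + b(-25) = (2346 + (-558 - 31*(-15))) + (9 - 6*(-25)) = (2346 + (-558 + 465)) + (9 + 150) = (2346 - 93) + 159 = 2253 + 159 = 2412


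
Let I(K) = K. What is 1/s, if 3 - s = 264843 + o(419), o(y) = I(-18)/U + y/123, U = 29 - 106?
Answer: -9471/2508334117 ≈ -3.7758e-6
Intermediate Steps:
U = -77
o(y) = 18/77 + y/123 (o(y) = -18/(-77) + y/123 = -18*(-1/77) + y*(1/123) = 18/77 + y/123)
s = -2508334117/9471 (s = 3 - (264843 + (18/77 + (1/123)*419)) = 3 - (264843 + (18/77 + 419/123)) = 3 - (264843 + 34477/9471) = 3 - 1*2508362530/9471 = 3 - 2508362530/9471 = -2508334117/9471 ≈ -2.6484e+5)
1/s = 1/(-2508334117/9471) = -9471/2508334117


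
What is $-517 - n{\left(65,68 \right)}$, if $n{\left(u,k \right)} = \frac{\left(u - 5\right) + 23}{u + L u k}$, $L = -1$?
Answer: $- \frac{2251452}{4355} \approx -516.98$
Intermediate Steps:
$n{\left(u,k \right)} = \frac{18 + u}{u - k u}$ ($n{\left(u,k \right)} = \frac{\left(u - 5\right) + 23}{u - u k} = \frac{\left(-5 + u\right) + 23}{u - k u} = \frac{18 + u}{u - k u}$)
$-517 - n{\left(65,68 \right)} = -517 - \frac{-18 - 65}{65 \left(-1 + 68\right)} = -517 - \frac{-18 - 65}{65 \cdot 67} = -517 - \frac{1}{65} \cdot \frac{1}{67} \left(-83\right) = -517 - - \frac{83}{4355} = -517 + \frac{83}{4355} = - \frac{2251452}{4355}$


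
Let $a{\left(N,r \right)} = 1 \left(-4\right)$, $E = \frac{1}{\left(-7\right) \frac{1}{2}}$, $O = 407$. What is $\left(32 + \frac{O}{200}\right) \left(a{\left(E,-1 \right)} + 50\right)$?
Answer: $\frac{156561}{100} \approx 1565.6$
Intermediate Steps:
$E = - \frac{2}{7}$ ($E = \frac{1}{\left(-7\right) \frac{1}{2}} = \frac{1}{- \frac{7}{2}} = - \frac{2}{7} \approx -0.28571$)
$a{\left(N,r \right)} = -4$
$\left(32 + \frac{O}{200}\right) \left(a{\left(E,-1 \right)} + 50\right) = \left(32 + \frac{407}{200}\right) \left(-4 + 50\right) = \left(32 + 407 \cdot \frac{1}{200}\right) 46 = \left(32 + \frac{407}{200}\right) 46 = \frac{6807}{200} \cdot 46 = \frac{156561}{100}$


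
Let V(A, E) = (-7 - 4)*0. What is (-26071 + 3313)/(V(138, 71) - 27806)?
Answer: 11379/13903 ≈ 0.81846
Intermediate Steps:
V(A, E) = 0 (V(A, E) = -11*0 = 0)
(-26071 + 3313)/(V(138, 71) - 27806) = (-26071 + 3313)/(0 - 27806) = -22758/(-27806) = -22758*(-1/27806) = 11379/13903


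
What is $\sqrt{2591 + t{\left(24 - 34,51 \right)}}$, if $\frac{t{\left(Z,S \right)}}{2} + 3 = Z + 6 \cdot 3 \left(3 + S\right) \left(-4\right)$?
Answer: $3 i \sqrt{579} \approx 72.187 i$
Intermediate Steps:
$t{\left(Z,S \right)} = -438 - 144 S + 2 Z$ ($t{\left(Z,S \right)} = -6 + 2 \left(Z + 6 \cdot 3 \left(3 + S\right) \left(-4\right)\right) = -6 + 2 \left(Z + 18 \left(-12 - 4 S\right)\right) = -6 + 2 \left(Z - \left(216 + 72 S\right)\right) = -6 + 2 \left(-216 + Z - 72 S\right) = -6 - \left(432 - 2 Z + 144 S\right) = -438 - 144 S + 2 Z$)
$\sqrt{2591 + t{\left(24 - 34,51 \right)}} = \sqrt{2591 - \left(7782 - 2 \left(24 - 34\right)\right)} = \sqrt{2591 - 7802} = \sqrt{-5211} = 3 i \sqrt{579}$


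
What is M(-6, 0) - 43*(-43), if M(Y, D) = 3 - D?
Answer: 1852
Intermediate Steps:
M(-6, 0) - 43*(-43) = (3 - 1*0) - 43*(-43) = (3 + 0) + 1849 = 3 + 1849 = 1852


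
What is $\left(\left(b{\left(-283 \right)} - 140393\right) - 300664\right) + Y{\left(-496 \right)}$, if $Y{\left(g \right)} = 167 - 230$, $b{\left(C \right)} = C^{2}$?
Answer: $-361031$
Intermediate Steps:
$Y{\left(g \right)} = -63$ ($Y{\left(g \right)} = 167 - 230 = -63$)
$\left(\left(b{\left(-283 \right)} - 140393\right) - 300664\right) + Y{\left(-496 \right)} = \left(\left(\left(-283\right)^{2} - 140393\right) - 300664\right) - 63 = \left(\left(80089 - 140393\right) - 300664\right) - 63 = \left(-60304 - 300664\right) - 63 = -360968 - 63 = -361031$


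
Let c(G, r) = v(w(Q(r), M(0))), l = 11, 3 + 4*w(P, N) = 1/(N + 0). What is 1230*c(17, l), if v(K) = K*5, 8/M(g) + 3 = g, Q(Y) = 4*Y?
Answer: -83025/16 ≈ -5189.1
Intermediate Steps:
M(g) = 8/(-3 + g)
w(P, N) = -¾ + 1/(4*N) (w(P, N) = -¾ + 1/(4*(N + 0)) = -¾ + 1/(4*N))
v(K) = 5*K
c(G, r) = -135/32 (c(G, r) = 5*((1 - 24/(-3 + 0))/(4*((8/(-3 + 0))))) = 5*((1 - 24/(-3))/(4*((8/(-3))))) = 5*((1 - 24*(-1)/3)/(4*((8*(-⅓))))) = 5*((1 - 3*(-8/3))/(4*(-8/3))) = 5*((¼)*(-3/8)*(1 + 8)) = 5*((¼)*(-3/8)*9) = 5*(-27/32) = -135/32)
1230*c(17, l) = 1230*(-135/32) = -83025/16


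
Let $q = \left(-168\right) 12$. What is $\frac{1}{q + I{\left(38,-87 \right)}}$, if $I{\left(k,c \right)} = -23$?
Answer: $- \frac{1}{2039} \approx -0.00049044$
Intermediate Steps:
$q = -2016$
$\frac{1}{q + I{\left(38,-87 \right)}} = \frac{1}{-2016 - 23} = \frac{1}{-2039} = - \frac{1}{2039}$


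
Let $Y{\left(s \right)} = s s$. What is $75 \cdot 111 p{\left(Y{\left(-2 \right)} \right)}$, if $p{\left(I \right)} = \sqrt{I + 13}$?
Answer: $8325 \sqrt{17} \approx 34325.0$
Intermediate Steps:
$Y{\left(s \right)} = s^{2}$
$p{\left(I \right)} = \sqrt{13 + I}$
$75 \cdot 111 p{\left(Y{\left(-2 \right)} \right)} = 75 \cdot 111 \sqrt{13 + \left(-2\right)^{2}} = 8325 \sqrt{13 + 4} = 8325 \sqrt{17}$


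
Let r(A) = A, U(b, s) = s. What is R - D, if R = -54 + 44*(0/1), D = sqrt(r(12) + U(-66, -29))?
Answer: -54 - I*sqrt(17) ≈ -54.0 - 4.1231*I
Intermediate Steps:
D = I*sqrt(17) (D = sqrt(12 - 29) = sqrt(-17) = I*sqrt(17) ≈ 4.1231*I)
R = -54 (R = -54 + 44*(1*0) = -54 + 44*0 = -54 + 0 = -54)
R - D = -54 - I*sqrt(17)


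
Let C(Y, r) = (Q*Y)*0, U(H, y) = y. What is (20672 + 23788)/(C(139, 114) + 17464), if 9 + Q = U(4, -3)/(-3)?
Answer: 11115/4366 ≈ 2.5458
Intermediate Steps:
Q = -8 (Q = -9 - 3/(-3) = -9 - 3*(-⅓) = -9 + 1 = -8)
C(Y, r) = 0 (C(Y, r) = -8*Y*0 = 0)
(20672 + 23788)/(C(139, 114) + 17464) = (20672 + 23788)/(0 + 17464) = 44460/17464 = 44460*(1/17464) = 11115/4366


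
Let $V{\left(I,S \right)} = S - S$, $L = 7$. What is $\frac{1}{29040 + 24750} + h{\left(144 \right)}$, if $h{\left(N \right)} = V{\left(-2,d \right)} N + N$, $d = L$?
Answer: $\frac{7745761}{53790} \approx 144.0$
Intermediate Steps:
$d = 7$
$V{\left(I,S \right)} = 0$
$h{\left(N \right)} = N$ ($h{\left(N \right)} = 0 N + N = 0 + N = N$)
$\frac{1}{29040 + 24750} + h{\left(144 \right)} = \frac{1}{29040 + 24750} + 144 = \frac{1}{53790} + 144 = \frac{7745761}{53790}$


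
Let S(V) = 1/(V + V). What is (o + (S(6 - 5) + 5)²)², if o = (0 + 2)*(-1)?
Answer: 12769/16 ≈ 798.06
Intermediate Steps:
S(V) = 1/(2*V)
o = -2 (o = 2*(-1) = -2)
(o + (S(6 - 5) + 5)²)² = (-2 + (1/(2*(6 - 5)) + 5)²)² = (-2 + ((½)/1 + 5)²)² = (-2 + ((½)*1 + 5)²)² = (-2 + (½ + 5)²)² = (-2 + (11/2)²)² = (-2 + 121/4)² = (113/4)² = 12769/16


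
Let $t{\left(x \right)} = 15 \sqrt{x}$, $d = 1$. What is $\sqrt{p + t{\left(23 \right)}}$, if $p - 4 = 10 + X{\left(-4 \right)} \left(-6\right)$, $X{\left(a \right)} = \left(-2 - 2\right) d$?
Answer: $\sqrt{38 + 15 \sqrt{23}} \approx 10.485$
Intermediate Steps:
$X{\left(a \right)} = -4$ ($X{\left(a \right)} = \left(-2 - 2\right) 1 = \left(-4\right) 1 = -4$)
$p = 38$ ($p = 4 + \left(10 - -24\right) = 4 + \left(10 + 24\right) = 4 + 34 = 38$)
$\sqrt{p + t{\left(23 \right)}} = \sqrt{38 + 15 \sqrt{23}}$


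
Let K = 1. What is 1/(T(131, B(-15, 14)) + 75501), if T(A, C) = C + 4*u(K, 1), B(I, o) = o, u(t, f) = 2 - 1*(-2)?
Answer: 1/75531 ≈ 1.3240e-5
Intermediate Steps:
u(t, f) = 4 (u(t, f) = 2 + 2 = 4)
T(A, C) = 16 + C (T(A, C) = C + 4*4 = C + 16 = 16 + C)
1/(T(131, B(-15, 14)) + 75501) = 1/((16 + 14) + 75501) = 1/(30 + 75501) = 1/75531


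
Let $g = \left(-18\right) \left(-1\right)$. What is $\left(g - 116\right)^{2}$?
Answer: $9604$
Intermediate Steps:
$g = 18$
$\left(g - 116\right)^{2} = \left(18 - 116\right)^{2} = \left(-98\right)^{2} = 9604$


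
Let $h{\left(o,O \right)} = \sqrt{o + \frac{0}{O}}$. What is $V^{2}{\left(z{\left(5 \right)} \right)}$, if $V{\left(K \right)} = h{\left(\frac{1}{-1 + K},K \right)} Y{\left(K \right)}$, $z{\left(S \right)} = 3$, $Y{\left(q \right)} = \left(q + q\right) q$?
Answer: $162$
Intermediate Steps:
$h{\left(o,O \right)} = \sqrt{o}$ ($h{\left(o,O \right)} = \sqrt{o + 0} = \sqrt{o}$)
$Y{\left(q \right)} = 2 q^{2}$ ($Y{\left(q \right)} = 2 q q = 2 q^{2}$)
$V{\left(K \right)} = 2 K^{2} \sqrt{\frac{1}{-1 + K}}$ ($V{\left(K \right)} = \sqrt{\frac{1}{-1 + K}} 2 K^{2} = 2 K^{2} \sqrt{\frac{1}{-1 + K}}$)
$V^{2}{\left(z{\left(5 \right)} \right)} = \left(2 \cdot 3^{2} \sqrt{\frac{1}{-1 + 3}}\right)^{2} = \left(2 \cdot 9 \sqrt{\frac{1}{2}}\right)^{2} = \left(2 \cdot 9 \frac{\sqrt{2}}{2}\right)^{2} = \left(9 \sqrt{2}\right)^{2} = 162$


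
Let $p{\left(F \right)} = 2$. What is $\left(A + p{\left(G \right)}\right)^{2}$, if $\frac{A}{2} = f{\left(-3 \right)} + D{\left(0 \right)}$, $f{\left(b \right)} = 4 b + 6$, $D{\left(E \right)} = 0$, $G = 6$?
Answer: $100$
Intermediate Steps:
$f{\left(b \right)} = 6 + 4 b$
$A = -12$ ($A = 2 \left(\left(6 + 4 \left(-3\right)\right) + 0\right) = 2 \left(\left(6 - 12\right) + 0\right) = 2 \left(-6 + 0\right) = 2 \left(-6\right) = -12$)
$\left(A + p{\left(G \right)}\right)^{2} = \left(-12 + 2\right)^{2} = \left(-10\right)^{2} = 100$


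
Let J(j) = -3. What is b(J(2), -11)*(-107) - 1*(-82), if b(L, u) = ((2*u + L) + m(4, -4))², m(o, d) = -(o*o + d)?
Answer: -146401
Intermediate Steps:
m(o, d) = -d - o² (m(o, d) = -(o² + d) = -(d + o²) = -d - o²)
b(L, u) = (-12 + L + 2*u)² (b(L, u) = ((2*u + L) + (-1*(-4) - 1*4²))² = ((L + 2*u) + (4 - 1*16))² = ((L + 2*u) + (4 - 16))² = ((L + 2*u) - 12)² = (-12 + L + 2*u)²)
b(J(2), -11)*(-107) - 1*(-82) = (-12 - 3 + 2*(-11))²*(-107) - 1*(-82) = (-12 - 3 - 22)²*(-107) + 82 = (-37)²*(-107) + 82 = 1369*(-107) + 82 = -146483 + 82 = -146401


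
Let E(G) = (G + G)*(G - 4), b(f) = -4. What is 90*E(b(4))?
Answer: 5760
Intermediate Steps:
E(G) = 2*G*(-4 + G) (E(G) = (2*G)*(-4 + G) = 2*G*(-4 + G))
90*E(b(4)) = 90*(2*(-4)*(-4 - 4)) = 90*(2*(-4)*(-8)) = 90*64 = 5760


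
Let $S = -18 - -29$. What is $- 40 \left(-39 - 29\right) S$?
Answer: $29920$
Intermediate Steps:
$S = 11$ ($S = -18 + 29 = 11$)
$- 40 \left(-39 - 29\right) S = - 40 \left(-39 - 29\right) 11 = \left(-40\right) \left(-68\right) 11 = 2720 \cdot 11 = 29920$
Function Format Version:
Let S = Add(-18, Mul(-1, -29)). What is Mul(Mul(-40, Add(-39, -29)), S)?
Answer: 29920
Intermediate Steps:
S = 11 (S = Add(-18, 29) = 11)
Mul(Mul(-40, Add(-39, -29)), S) = Mul(Mul(-40, Add(-39, -29)), 11) = Mul(Mul(-40, -68), 11) = Mul(2720, 11) = 29920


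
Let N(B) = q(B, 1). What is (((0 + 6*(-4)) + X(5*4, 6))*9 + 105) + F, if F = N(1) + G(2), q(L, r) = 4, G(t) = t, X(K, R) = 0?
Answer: -105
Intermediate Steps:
N(B) = 4
F = 6 (F = 4 + 2 = 6)
(((0 + 6*(-4)) + X(5*4, 6))*9 + 105) + F = (((0 + 6*(-4)) + 0)*9 + 105) + 6 = (((0 - 24) + 0)*9 + 105) + 6 = ((-24 + 0)*9 + 105) + 6 = (-24*9 + 105) + 6 = (-216 + 105) + 6 = -111 + 6 = -105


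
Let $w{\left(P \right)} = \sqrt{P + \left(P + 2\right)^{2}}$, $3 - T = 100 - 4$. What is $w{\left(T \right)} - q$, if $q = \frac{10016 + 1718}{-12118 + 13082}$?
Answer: $- \frac{5867}{482} + 2 \sqrt{2047} \approx 78.315$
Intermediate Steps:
$T = -93$ ($T = 3 - \left(100 - 4\right) = 3 - 96 = -93$)
$w{\left(P \right)} = \sqrt{P + \left(2 + P\right)^{2}}$
$q = \frac{5867}{482}$ ($q = \frac{11734}{964} = 11734 \cdot \frac{1}{964} = \frac{5867}{482} \approx 12.172$)
$w{\left(T \right)} - q = \sqrt{-93 + \left(2 - 93\right)^{2}} - \frac{5867}{482} = \sqrt{-93 + \left(-91\right)^{2}} - \frac{5867}{482} = \sqrt{-93 + 8281} - \frac{5867}{482} = \sqrt{8188} - \frac{5867}{482} = 2 \sqrt{2047} - \frac{5867}{482} = - \frac{5867}{482} + 2 \sqrt{2047}$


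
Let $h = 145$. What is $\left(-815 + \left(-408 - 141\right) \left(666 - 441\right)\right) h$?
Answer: $-18029300$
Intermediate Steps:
$\left(-815 + \left(-408 - 141\right) \left(666 - 441\right)\right) h = \left(-815 + \left(-408 - 141\right) \left(666 - 441\right)\right) 145 = \left(-815 - 123525\right) 145 = \left(-124340\right) 145 = -18029300$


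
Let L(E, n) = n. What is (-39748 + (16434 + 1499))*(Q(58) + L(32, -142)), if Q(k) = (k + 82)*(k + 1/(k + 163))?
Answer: -38465909570/221 ≈ -1.7405e+8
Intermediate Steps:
Q(k) = (82 + k)*(k + 1/(163 + k))
(-39748 + (16434 + 1499))*(Q(58) + L(32, -142)) = (-39748 + (16434 + 1499))*((82 + 58**3 + 245*58**2 + 13367*58)/(163 + 58) - 142) = (-39748 + 17933)*((82 + 195112 + 245*3364 + 775286)/221 - 142) = -21815*((82 + 195112 + 824180 + 775286)/221 - 142) = -21815*((1/221)*1794660 - 142) = -21815*(1794660/221 - 142) = -21815*1763278/221 = -38465909570/221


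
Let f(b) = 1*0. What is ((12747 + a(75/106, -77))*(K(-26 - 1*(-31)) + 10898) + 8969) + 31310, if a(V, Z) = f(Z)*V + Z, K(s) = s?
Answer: 138181289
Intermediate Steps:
f(b) = 0
a(V, Z) = Z (a(V, Z) = 0*V + Z = 0 + Z = Z)
((12747 + a(75/106, -77))*(K(-26 - 1*(-31)) + 10898) + 8969) + 31310 = ((12747 - 77)*((-26 - 1*(-31)) + 10898) + 8969) + 31310 = (12670*((-26 + 31) + 10898) + 8969) + 31310 = (12670*(5 + 10898) + 8969) + 31310 = (12670*10903 + 8969) + 31310 = (138141010 + 8969) + 31310 = 138149979 + 31310 = 138181289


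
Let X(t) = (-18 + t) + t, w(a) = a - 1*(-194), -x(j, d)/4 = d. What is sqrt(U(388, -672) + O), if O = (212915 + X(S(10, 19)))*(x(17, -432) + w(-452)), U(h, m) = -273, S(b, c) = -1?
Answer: sqrt(312955377) ≈ 17691.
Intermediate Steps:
x(j, d) = -4*d
w(a) = 194 + a (w(a) = a + 194 = 194 + a)
X(t) = -18 + 2*t
O = 312955650 (O = (212915 + (-18 + 2*(-1)))*(-4*(-432) + (194 - 452)) = (212915 + (-18 - 2))*(1728 - 258) = (212915 - 20)*1470 = 212895*1470 = 312955650)
sqrt(U(388, -672) + O) = sqrt(-273 + 312955650) = sqrt(312955377)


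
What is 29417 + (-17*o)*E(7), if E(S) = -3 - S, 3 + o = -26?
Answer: 24487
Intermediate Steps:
o = -29 (o = -3 - 26 = -29)
29417 + (-17*o)*E(7) = 29417 + (-17*(-29))*(-3 - 1*7) = 29417 + 493*(-3 - 7) = 29417 + 493*(-10) = 29417 - 4930 = 24487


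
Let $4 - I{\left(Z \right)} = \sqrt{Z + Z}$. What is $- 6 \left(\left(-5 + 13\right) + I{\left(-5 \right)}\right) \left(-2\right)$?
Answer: $144 - 12 i \sqrt{10} \approx 144.0 - 37.947 i$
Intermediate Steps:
$I{\left(Z \right)} = 4 - \sqrt{2} \sqrt{Z}$ ($I{\left(Z \right)} = 4 - \sqrt{Z + Z} = 4 - \sqrt{2 Z} = 4 - \sqrt{2} \sqrt{Z}$)
$- 6 \left(\left(-5 + 13\right) + I{\left(-5 \right)}\right) \left(-2\right) = - 6 \left(\left(-5 + 13\right) + \left(4 - \sqrt{2} \sqrt{-5}\right)\right) \left(-2\right) = - 6 \left(8 + \left(4 - \sqrt{2} i \sqrt{5}\right)\right) \left(-2\right) = - 6 \left(8 + \left(4 - i \sqrt{10}\right)\right) \left(-2\right) = - 6 \left(12 - i \sqrt{10}\right) \left(-2\right) = \left(-72 + 6 i \sqrt{10}\right) \left(-2\right) = 144 - 12 i \sqrt{10}$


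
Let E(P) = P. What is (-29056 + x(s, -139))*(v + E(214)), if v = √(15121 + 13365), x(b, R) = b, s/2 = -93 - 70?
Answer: -6287748 - 29382*√28486 ≈ -1.1247e+7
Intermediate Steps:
s = -326 (s = 2*(-93 - 70) = 2*(-163) = -326)
v = √28486 ≈ 168.78
(-29056 + x(s, -139))*(v + E(214)) = (-29056 - 326)*(√28486 + 214) = -29382*(214 + √28486) = -6287748 - 29382*√28486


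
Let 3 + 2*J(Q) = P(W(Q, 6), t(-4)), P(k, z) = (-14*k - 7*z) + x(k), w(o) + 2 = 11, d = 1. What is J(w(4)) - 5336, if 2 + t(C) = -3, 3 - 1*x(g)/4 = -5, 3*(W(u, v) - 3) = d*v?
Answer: -5339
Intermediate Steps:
W(u, v) = 3 + v/3 (W(u, v) = 3 + (1*v)/3 = 3 + v/3)
x(g) = 32 (x(g) = 12 - 4*(-5) = 12 + 20 = 32)
t(C) = -5 (t(C) = -2 - 3 = -5)
w(o) = 9 (w(o) = -2 + 11 = 9)
P(k, z) = 32 - 14*k - 7*z (P(k, z) = (-14*k - 7*z) + 32 = 32 - 14*k - 7*z)
J(Q) = -3 (J(Q) = -3/2 + (32 - 14*(3 + (1/3)*6) - 7*(-5))/2 = -3/2 + (32 - 14*(3 + 2) + 35)/2 = -3/2 + (32 - 14*5 + 35)/2 = -3/2 + (32 - 70 + 35)/2 = -3/2 + (1/2)*(-3) = -3/2 - 3/2 = -3)
J(w(4)) - 5336 = -3 - 5336 = -5339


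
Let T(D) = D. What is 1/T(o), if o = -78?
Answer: -1/78 ≈ -0.012821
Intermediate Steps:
1/T(o) = 1/(-78) = -1/78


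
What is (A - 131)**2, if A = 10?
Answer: 14641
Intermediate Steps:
(A - 131)**2 = (10 - 131)**2 = (-121)**2 = 14641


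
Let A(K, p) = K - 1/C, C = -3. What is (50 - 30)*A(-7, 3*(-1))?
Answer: -400/3 ≈ -133.33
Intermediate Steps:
A(K, p) = ⅓ + K (A(K, p) = K - 1/(-3) = K - 1*(-⅓) = K + ⅓ = ⅓ + K)
(50 - 30)*A(-7, 3*(-1)) = (50 - 30)*(⅓ - 7) = 20*(-20/3) = -400/3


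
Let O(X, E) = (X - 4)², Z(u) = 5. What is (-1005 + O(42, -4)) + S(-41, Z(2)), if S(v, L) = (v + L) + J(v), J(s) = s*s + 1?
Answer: 2085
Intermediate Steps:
J(s) = 1 + s² (J(s) = s² + 1 = 1 + s²)
O(X, E) = (-4 + X)²
S(v, L) = 1 + L + v + v² (S(v, L) = (v + L) + (1 + v²) = (L + v) + (1 + v²) = 1 + L + v + v²)
(-1005 + O(42, -4)) + S(-41, Z(2)) = (-1005 + (-4 + 42)²) + (1 + 5 - 41 + (-41)²) = (-1005 + 38²) + (1 + 5 - 41 + 1681) = (-1005 + 1444) + 1646 = 439 + 1646 = 2085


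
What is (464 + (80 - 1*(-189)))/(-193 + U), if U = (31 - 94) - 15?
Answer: -733/271 ≈ -2.7048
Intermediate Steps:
U = -78 (U = -63 - 15 = -78)
(464 + (80 - 1*(-189)))/(-193 + U) = (464 + (80 - 1*(-189)))/(-193 - 78) = (464 + (80 + 189))/(-271) = (464 + 269)*(-1/271) = 733*(-1/271) = -733/271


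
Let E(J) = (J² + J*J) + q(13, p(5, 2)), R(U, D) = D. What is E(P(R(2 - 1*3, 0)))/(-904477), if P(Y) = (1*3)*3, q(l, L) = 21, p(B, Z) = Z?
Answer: -183/904477 ≈ -0.00020233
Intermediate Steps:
P(Y) = 9 (P(Y) = 3*3 = 9)
E(J) = 21 + 2*J² (E(J) = (J² + J*J) + 21 = (J² + J²) + 21 = 2*J² + 21 = 21 + 2*J²)
E(P(R(2 - 1*3, 0)))/(-904477) = (21 + 2*9²)/(-904477) = (21 + 2*81)*(-1/904477) = (21 + 162)*(-1/904477) = 183*(-1/904477) = -183/904477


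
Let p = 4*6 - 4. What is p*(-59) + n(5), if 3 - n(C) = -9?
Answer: -1168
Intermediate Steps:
n(C) = 12 (n(C) = 3 - 1*(-9) = 3 + 9 = 12)
p = 20 (p = 24 - 4 = 20)
p*(-59) + n(5) = 20*(-59) + 12 = -1180 + 12 = -1168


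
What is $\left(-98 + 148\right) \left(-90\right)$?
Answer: $-4500$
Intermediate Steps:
$\left(-98 + 148\right) \left(-90\right) = 50 \left(-90\right) = -4500$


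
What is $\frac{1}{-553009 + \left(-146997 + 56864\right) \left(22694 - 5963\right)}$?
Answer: $- \frac{1}{1508568232} \approx -6.6288 \cdot 10^{-10}$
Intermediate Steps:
$\frac{1}{-553009 + \left(-146997 + 56864\right) \left(22694 - 5963\right)} = \frac{1}{-553009 - 1508015223} = \frac{1}{-1508568232} = - \frac{1}{1508568232}$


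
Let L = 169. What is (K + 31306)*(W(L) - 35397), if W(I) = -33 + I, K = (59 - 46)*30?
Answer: -1117632656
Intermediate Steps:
K = 390 (K = 13*30 = 390)
(K + 31306)*(W(L) - 35397) = (390 + 31306)*((-33 + 169) - 35397) = 31696*(136 - 35397) = 31696*(-35261) = -1117632656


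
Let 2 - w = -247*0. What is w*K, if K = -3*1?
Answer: -6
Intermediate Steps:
w = 2 (w = 2 - (-247)*0 = 2 - 1*0 = 2 + 0 = 2)
K = -3
w*K = 2*(-3) = -6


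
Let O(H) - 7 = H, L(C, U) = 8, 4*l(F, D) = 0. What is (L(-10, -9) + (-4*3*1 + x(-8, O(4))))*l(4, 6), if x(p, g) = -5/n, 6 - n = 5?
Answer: 0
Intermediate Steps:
n = 1 (n = 6 - 1*5 = 6 - 5 = 1)
l(F, D) = 0 (l(F, D) = (¼)*0 = 0)
O(H) = 7 + H
x(p, g) = -5 (x(p, g) = -5/1 = -5*1 = -5)
(L(-10, -9) + (-4*3*1 + x(-8, O(4))))*l(4, 6) = (8 + (-4*3*1 - 5))*0 = (8 + (-12*1 - 5))*0 = (8 + (-12 - 5))*0 = (8 - 17)*0 = -9*0 = 0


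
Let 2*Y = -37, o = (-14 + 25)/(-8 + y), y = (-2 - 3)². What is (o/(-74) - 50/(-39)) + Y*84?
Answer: -76179877/49062 ≈ -1552.7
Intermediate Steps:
y = 25 (y = (-5)² = 25)
o = 11/17 (o = (-14 + 25)/(-8 + 25) = 11/17 ≈ 0.64706)
Y = -37/2 (Y = (½)*(-37) = -37/2 ≈ -18.500)
(o/(-74) - 50/(-39)) + Y*84 = ((11/17)/(-74) - 50/(-39)) - 37/2*84 = ((11/17)*(-1/74) - 50*(-1/39)) - 1554 = (-11/1258 + 50/39) - 1554 = 62471/49062 - 1554 = -76179877/49062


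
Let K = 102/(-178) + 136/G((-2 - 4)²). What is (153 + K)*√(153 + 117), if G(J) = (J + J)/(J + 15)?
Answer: 66419*√30/89 ≈ 4087.5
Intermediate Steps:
G(J) = 2*J/(15 + J) (G(J) = (2*J)/(15 + J) = 2*J/(15 + J))
K = 25568/267 (K = 102/(-178) + 136/((2*(-2 - 4)²/(15 + (-2 - 4)²))) = 102*(-1/178) + 136/((2*(-6)²/(15 + (-6)²))) = -51/89 + 136/((2*36/(15 + 36))) = -51/89 + 136/((2*36/51)) = -51/89 + 136/((2*36*(1/51))) = -51/89 + 136/(24/17) = -51/89 + 136*(17/24) = -51/89 + 289/3 = 25568/267 ≈ 95.760)
(153 + K)*√(153 + 117) = (153 + 25568/267)*√(153 + 117) = 66419*√270/267 = 66419*(3*√30)/267 = 66419*√30/89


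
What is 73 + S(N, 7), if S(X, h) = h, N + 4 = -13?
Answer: 80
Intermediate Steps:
N = -17 (N = -4 - 13 = -17)
73 + S(N, 7) = 73 + 7 = 80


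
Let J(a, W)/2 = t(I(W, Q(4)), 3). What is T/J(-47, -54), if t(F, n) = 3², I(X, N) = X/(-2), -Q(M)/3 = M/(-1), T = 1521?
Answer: 169/2 ≈ 84.500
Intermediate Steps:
Q(M) = 3*M (Q(M) = -3*M/(-1) = -3*M*(-1) = -(-3)*M = 3*M)
I(X, N) = -X/2 (I(X, N) = X*(-½) = -X/2)
t(F, n) = 9
J(a, W) = 18 (J(a, W) = 2*9 = 18)
T/J(-47, -54) = 1521/18 = 1521*(1/18) = 169/2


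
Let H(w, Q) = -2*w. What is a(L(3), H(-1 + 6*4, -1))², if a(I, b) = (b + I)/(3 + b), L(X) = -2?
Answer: 2304/1849 ≈ 1.2461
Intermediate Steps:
a(I, b) = (I + b)/(3 + b)
a(L(3), H(-1 + 6*4, -1))² = ((-2 - 2*(-1 + 6*4))/(3 - 2*(-1 + 6*4)))² = ((-2 - 2*(-1 + 24))/(3 - 2*(-1 + 24)))² = ((-2 - 2*23)/(3 - 2*23))² = ((-2 - 46)/(3 - 46))² = (-48/(-43))² = (-1/43*(-48))² = (48/43)² = 2304/1849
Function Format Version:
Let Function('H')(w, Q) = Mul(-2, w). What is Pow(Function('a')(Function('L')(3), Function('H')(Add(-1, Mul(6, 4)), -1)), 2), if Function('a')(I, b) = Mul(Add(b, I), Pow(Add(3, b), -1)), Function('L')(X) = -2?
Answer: Rational(2304, 1849) ≈ 1.2461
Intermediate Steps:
Function('a')(I, b) = Mul(Pow(Add(3, b), -1), Add(I, b)) (Function('a')(I, b) = Mul(Add(I, b), Pow(Add(3, b), -1)) = Mul(Pow(Add(3, b), -1), Add(I, b)))
Pow(Function('a')(Function('L')(3), Function('H')(Add(-1, Mul(6, 4)), -1)), 2) = Pow(Mul(Pow(Add(3, Mul(-2, Add(-1, Mul(6, 4)))), -1), Add(-2, Mul(-2, Add(-1, Mul(6, 4))))), 2) = Pow(Mul(Pow(Add(3, Mul(-2, Add(-1, 24))), -1), Add(-2, Mul(-2, Add(-1, 24)))), 2) = Pow(Mul(Pow(Add(3, Mul(-2, 23)), -1), Add(-2, Mul(-2, 23))), 2) = Pow(Mul(Pow(Add(3, -46), -1), Add(-2, -46)), 2) = Pow(Mul(Pow(-43, -1), -48), 2) = Pow(Mul(Rational(-1, 43), -48), 2) = Pow(Rational(48, 43), 2) = Rational(2304, 1849)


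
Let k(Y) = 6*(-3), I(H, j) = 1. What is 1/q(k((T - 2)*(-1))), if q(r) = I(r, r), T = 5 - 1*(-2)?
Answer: 1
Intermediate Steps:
T = 7 (T = 5 + 2 = 7)
k(Y) = -18
q(r) = 1
1/q(k((T - 2)*(-1))) = 1/1 = 1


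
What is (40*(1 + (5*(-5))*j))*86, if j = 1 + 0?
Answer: -82560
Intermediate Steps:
j = 1
(40*(1 + (5*(-5))*j))*86 = (40*(1 + (5*(-5))*1))*86 = (40*(1 - 25*1))*86 = (40*(1 - 25))*86 = (40*(-24))*86 = -960*86 = -82560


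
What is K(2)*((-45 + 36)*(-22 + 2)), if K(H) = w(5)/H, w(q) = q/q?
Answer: 90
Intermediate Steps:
w(q) = 1
K(H) = 1/H
K(2)*((-45 + 36)*(-22 + 2)) = ((-45 + 36)*(-22 + 2))/2 = (-9*(-20))/2 = (1/2)*180 = 90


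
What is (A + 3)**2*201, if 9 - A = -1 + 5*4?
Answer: 9849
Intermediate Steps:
A = -10 (A = 9 - (-1 + 5*4) = 9 - (-1 + 20) = 9 - 1*19 = 9 - 19 = -10)
(A + 3)**2*201 = (-10 + 3)**2*201 = (-7)**2*201 = 49*201 = 9849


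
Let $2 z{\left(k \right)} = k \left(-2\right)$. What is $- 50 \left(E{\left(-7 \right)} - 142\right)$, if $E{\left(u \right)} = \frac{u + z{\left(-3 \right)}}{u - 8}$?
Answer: $\frac{21260}{3} \approx 7086.7$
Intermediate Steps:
$z{\left(k \right)} = - k$ ($z{\left(k \right)} = \frac{k \left(-2\right)}{2} = \frac{\left(-2\right) k}{2} = - k$)
$E{\left(u \right)} = \frac{3 + u}{-8 + u}$ ($E{\left(u \right)} = \frac{u - -3}{u - 8} = \frac{u + 3}{-8 + u} = \frac{3 + u}{-8 + u}$)
$- 50 \left(E{\left(-7 \right)} - 142\right) = - 50 \left(\frac{3 - 7}{-8 - 7} - 142\right) = - 50 \left(\frac{1}{-15} \left(-4\right) - 142\right) = - 50 \left(\left(- \frac{1}{15}\right) \left(-4\right) - 142\right) = - 50 \left(\frac{4}{15} - 142\right) = \left(-50\right) \left(- \frac{2126}{15}\right) = \frac{21260}{3}$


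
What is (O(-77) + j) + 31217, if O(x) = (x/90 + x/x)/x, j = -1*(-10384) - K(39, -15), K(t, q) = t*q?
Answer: 292348967/6930 ≈ 42186.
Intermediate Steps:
K(t, q) = q*t
j = 10969 (j = -1*(-10384) - (-15)*39 = 10384 - 1*(-585) = 10384 + 585 = 10969)
O(x) = (1 + x/90)/x (O(x) = (x*(1/90) + 1)/x = (x/90 + 1)/x = (1 + x/90)/x)
(O(-77) + j) + 31217 = ((1/90)*(90 - 77)/(-77) + 10969) + 31217 = ((1/90)*(-1/77)*13 + 10969) + 31217 = (-13/6930 + 10969) + 31217 = 76015157/6930 + 31217 = 292348967/6930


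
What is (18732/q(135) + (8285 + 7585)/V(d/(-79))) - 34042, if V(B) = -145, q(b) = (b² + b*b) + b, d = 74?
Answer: -12077649364/353655 ≈ -34151.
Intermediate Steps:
q(b) = b + 2*b² (q(b) = (b² + b²) + b = 2*b² + b = b + 2*b²)
(18732/q(135) + (8285 + 7585)/V(d/(-79))) - 34042 = (18732/((135*(1 + 2*135))) + (8285 + 7585)/(-145)) - 34042 = (18732/((135*(1 + 270))) + 15870*(-1/145)) - 34042 = (18732/((135*271)) - 3174/29) - 34042 = (18732/36585 - 3174/29) - 34042 = (18732*(1/36585) - 3174/29) - 34042 = (6244/12195 - 3174/29) - 34042 = -38525854/353655 - 34042 = -12077649364/353655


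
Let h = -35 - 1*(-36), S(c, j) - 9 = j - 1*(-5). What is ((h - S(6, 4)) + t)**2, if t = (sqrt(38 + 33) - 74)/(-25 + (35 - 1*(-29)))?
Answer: (737 - sqrt(71))**2/1521 ≈ 348.99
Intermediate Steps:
S(c, j) = 14 + j (S(c, j) = 9 + (j - 1*(-5)) = 9 + (j + 5) = 9 + (5 + j) = 14 + j)
t = -74/39 + sqrt(71)/39 (t = (sqrt(71) - 74)/(-25 + (35 + 29)) = (-74 + sqrt(71))/(-25 + 64) = (-74 + sqrt(71))/39 = (-74 + sqrt(71))*(1/39) = -74/39 + sqrt(71)/39 ≈ -1.6814)
h = 1 (h = -35 + 36 = 1)
((h - S(6, 4)) + t)**2 = ((1 - (14 + 4)) + (-74/39 + sqrt(71)/39))**2 = ((1 - 1*18) + (-74/39 + sqrt(71)/39))**2 = ((1 - 18) + (-74/39 + sqrt(71)/39))**2 = (-17 + (-74/39 + sqrt(71)/39))**2 = (-737/39 + sqrt(71)/39)**2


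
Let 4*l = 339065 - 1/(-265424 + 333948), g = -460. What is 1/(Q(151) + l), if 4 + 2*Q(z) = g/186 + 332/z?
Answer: 3849130128/326268100255289 ≈ 1.1797e-5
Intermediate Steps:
Q(z) = -301/93 + 166/z (Q(z) = -2 + (-460/186 + 332/z)/2 = -2 + (-460*1/186 + 332/z)/2 = -2 + (-230/93 + 332/z)/2 = -2 + (-115/93 + 166/z) = -301/93 + 166/z)
l = 23234090059/274096 (l = (339065 - 1/(-265424 + 333948))/4 = (339065 - 1/68524)/4 = (1/4)*(23234090059/68524) = 23234090059/274096 ≈ 84766.)
1/(Q(151) + l) = 1/((-301/93 + 166/151) + 23234090059/274096) = 1/(-30013/14043 + 23234090059/274096) = 1/(326268100255289/3849130128) = 3849130128/326268100255289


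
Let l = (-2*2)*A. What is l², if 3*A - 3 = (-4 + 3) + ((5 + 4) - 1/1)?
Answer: 1600/9 ≈ 177.78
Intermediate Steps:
A = 10/3 (A = 1 + ((-4 + 3) + ((5 + 4) - 1/1))/3 = 1 + (-1 + (9 - 1*1))/3 = 1 + (-1 + (9 - 1))/3 = 1 + (-1 + 8)/3 = 1 + (⅓)*7 = 1 + 7/3 = 10/3 ≈ 3.3333)
l = -40/3 (l = -2*2*(10/3) = -4*10/3 = -40/3 ≈ -13.333)
l² = (-40/3)² = 1600/9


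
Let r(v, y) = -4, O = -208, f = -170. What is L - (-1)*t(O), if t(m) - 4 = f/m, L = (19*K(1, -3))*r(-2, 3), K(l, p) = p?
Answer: 24213/104 ≈ 232.82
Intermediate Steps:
L = 228 (L = (19*(-3))*(-4) = -57*(-4) = 228)
t(m) = 4 - 170/m
L - (-1)*t(O) = 228 - (-1)*(4 - 170/(-208)) = 228 - (-1)*(4 - 170*(-1/208)) = 228 - (-1)*(4 + 85/104) = 228 - (-1)*501/104 = 228 - 1*(-501/104) = 228 + 501/104 = 24213/104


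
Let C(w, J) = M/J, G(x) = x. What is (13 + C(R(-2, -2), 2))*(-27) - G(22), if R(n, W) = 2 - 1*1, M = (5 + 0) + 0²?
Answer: -881/2 ≈ -440.50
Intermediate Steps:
M = 5 (M = 5 + 0 = 5)
R(n, W) = 1 (R(n, W) = 2 - 1 = 1)
C(w, J) = 5/J
(13 + C(R(-2, -2), 2))*(-27) - G(22) = (13 + 5/2)*(-27) - 1*22 = (13 + 5*(½))*(-27) - 22 = (13 + 5/2)*(-27) - 22 = (31/2)*(-27) - 22 = -837/2 - 22 = -881/2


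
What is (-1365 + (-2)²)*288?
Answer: -391968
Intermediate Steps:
(-1365 + (-2)²)*288 = (-1365 + 4)*288 = -1361*288 = -391968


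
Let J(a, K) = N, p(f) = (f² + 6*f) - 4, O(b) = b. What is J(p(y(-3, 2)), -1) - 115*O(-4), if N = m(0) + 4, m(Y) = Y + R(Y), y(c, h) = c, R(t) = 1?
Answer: 465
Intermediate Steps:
m(Y) = 1 + Y (m(Y) = Y + 1 = 1 + Y)
p(f) = -4 + f² + 6*f
N = 5 (N = (1 + 0) + 4 = 1 + 4 = 5)
J(a, K) = 5
J(p(y(-3, 2)), -1) - 115*O(-4) = 5 - 115*(-4) = 5 + 460 = 465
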